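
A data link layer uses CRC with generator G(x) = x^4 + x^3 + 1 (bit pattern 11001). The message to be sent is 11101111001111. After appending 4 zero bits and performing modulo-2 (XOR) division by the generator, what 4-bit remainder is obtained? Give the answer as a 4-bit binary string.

Append 4 zeros: 111011110011110000. Divide by 11001 (XOR where the leading bit is 1):
  pos 0: 11101 XOR 11001 = 00100
  pos 2: 10011 XOR 11001 = 01010
  pos 3: 10101 XOR 11001 = 01100
  pos 4: 11000 XOR 11001 = 00001
  pos 8: 10111 XOR 11001 = 01110
  pos 9: 11101 XOR 11001 = 00100
  pos 11: 10000 XOR 11001 = 01001
  pos 12: 10010 XOR 11001 = 01011
  pos 13: 10110 XOR 11001 = 01111
Remainder (last 4 bits) = 1111. This is the CRC / FCS.

1111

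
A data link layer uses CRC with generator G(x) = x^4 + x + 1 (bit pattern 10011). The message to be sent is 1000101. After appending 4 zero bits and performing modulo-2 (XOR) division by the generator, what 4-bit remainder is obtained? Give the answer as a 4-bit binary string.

1000

Append 4 zeros: 10001010000. Divide by 10011 (XOR where the leading bit is 1):
  pos 0: 10001 XOR 10011 = 00010
  pos 3: 10010 XOR 10011 = 00001
Remainder (last 4 bits) = 1000. This is the CRC / FCS.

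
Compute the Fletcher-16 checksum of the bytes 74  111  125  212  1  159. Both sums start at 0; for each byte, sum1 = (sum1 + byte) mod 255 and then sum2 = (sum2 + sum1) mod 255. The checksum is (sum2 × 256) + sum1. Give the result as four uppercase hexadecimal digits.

01AC

Running sums (mod 255):
  after byte 0 (74): sum1=74, sum2=74
  after byte 1 (111): sum1=185, sum2=4
  after byte 2 (125): sum1=55, sum2=59
  after byte 3 (212): sum1=12, sum2=71
  after byte 4 (1): sum1=13, sum2=84
  after byte 5 (159): sum1=172, sum2=1
Checksum = sum2·256 + sum1 = 1·256 + 172 = 428 = 0x01AC.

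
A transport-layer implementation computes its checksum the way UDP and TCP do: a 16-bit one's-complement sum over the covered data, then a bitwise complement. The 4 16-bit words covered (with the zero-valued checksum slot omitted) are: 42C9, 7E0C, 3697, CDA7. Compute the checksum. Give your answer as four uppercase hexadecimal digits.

3AEB

One's-complement addition (fold any carry out of bit 15 back into bit 0):
  0x42C9 + 0x7E0C = 0x0C0D5
  0xC0D5 + 0x3697 = 0x0F76C
  0xF76C + 0xCDA7 = 0x1C513 → wrap carry → 0xC514
One's-complement sum = 0xC514.
Checksum = ~0xC514 & 0xFFFF = 0x3AEB.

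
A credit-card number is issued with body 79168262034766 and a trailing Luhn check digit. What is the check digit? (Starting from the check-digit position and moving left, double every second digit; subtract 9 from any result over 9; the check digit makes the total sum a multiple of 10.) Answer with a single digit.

Partial digits right→left: 6 6 7 4 3 0 2 6 2 8 6 1 9 7
Double every second digit counting from the check-digit position (so the 1st, 3rd, 5th, ... of the partial from the right).
  doubled (with −9 where >9): 3 5 6 4 4 3 9 → sum 34
  kept as-is: 6 4 0 6 8 1 7 → sum 32
Total = 34 + 32 = 66.
Check digit = (10 − (66 mod 10)) mod 10 = 4.

4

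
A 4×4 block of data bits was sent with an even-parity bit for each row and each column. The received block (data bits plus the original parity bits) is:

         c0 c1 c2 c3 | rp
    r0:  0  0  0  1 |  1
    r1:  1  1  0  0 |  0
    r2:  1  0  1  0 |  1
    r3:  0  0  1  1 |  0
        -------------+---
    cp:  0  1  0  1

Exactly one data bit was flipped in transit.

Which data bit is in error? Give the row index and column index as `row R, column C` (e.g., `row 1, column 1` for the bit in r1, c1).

Recompute each row's even parity and compare to rp:
  r0: data parity 1, sent rp 1 → ok
  r1: data parity 0, sent rp 0 → ok
  r2: data parity 0, sent rp 1 → mismatch
  r3: data parity 0, sent rp 0 → ok
Recompute each column's even parity and compare to cp:
  c0: data parity 0, sent cp 0 → ok
  c1: data parity 1, sent cp 1 → ok
  c2: data parity 0, sent cp 0 → ok
  c3: data parity 0, sent cp 1 → mismatch
Exactly one row (r2) and one column (c3) fail → the flipped bit is at their intersection.

row 2, column 3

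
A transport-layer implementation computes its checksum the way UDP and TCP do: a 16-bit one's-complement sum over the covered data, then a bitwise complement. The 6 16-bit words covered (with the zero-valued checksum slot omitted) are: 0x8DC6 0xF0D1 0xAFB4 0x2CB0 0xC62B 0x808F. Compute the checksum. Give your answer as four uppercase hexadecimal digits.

5E47

One's-complement addition (fold any carry out of bit 15 back into bit 0):
  0x8DC6 + 0xF0D1 = 0x17E97 → wrap carry → 0x7E98
  0x7E98 + 0xAFB4 = 0x12E4C → wrap carry → 0x2E4D
  0x2E4D + 0x2CB0 = 0x05AFD
  0x5AFD + 0xC62B = 0x12128 → wrap carry → 0x2129
  0x2129 + 0x808F = 0x0A1B8
One's-complement sum = 0xA1B8.
Checksum = ~0xA1B8 & 0xFFFF = 0x5E47.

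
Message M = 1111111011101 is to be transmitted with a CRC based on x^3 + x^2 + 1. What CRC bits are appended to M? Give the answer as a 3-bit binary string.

001

Append 3 zeros: 1111111011101000. Divide by 1101 (XOR where the leading bit is 1):
  pos 0: 1111 XOR 1101 = 0010
  pos 2: 1011 XOR 1101 = 0110
  pos 3: 1101 XOR 1101 = 0000
  pos 8: 1110 XOR 1101 = 0011
  pos 10: 1110 XOR 1101 = 0011
  pos 12: 1100 XOR 1101 = 0001
Remainder (last 3 bits) = 001. This is the CRC / FCS.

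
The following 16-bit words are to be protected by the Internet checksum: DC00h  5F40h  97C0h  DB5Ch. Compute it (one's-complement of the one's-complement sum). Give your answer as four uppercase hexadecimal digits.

51A1

One's-complement addition (fold any carry out of bit 15 back into bit 0):
  0xDC00 + 0x5F40 = 0x13B40 → wrap carry → 0x3B41
  0x3B41 + 0x97C0 = 0x0D301
  0xD301 + 0xDB5C = 0x1AE5D → wrap carry → 0xAE5E
One's-complement sum = 0xAE5E.
Checksum = ~0xAE5E & 0xFFFF = 0x51A1.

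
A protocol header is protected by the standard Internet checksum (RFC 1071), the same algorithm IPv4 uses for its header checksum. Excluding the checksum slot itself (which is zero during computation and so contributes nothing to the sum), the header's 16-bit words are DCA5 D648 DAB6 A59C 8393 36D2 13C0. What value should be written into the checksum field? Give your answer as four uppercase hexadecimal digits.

One's-complement addition (fold any carry out of bit 15 back into bit 0):
  0xDCA5 + 0xD648 = 0x1B2ED → wrap carry → 0xB2EE
  0xB2EE + 0xDAB6 = 0x18DA4 → wrap carry → 0x8DA5
  0x8DA5 + 0xA59C = 0x13341 → wrap carry → 0x3342
  0x3342 + 0x8393 = 0x0B6D5
  0xB6D5 + 0x36D2 = 0x0EDA7
  0xEDA7 + 0x13C0 = 0x10167 → wrap carry → 0x0168
One's-complement sum = 0x0168.
Checksum = ~0x0168 & 0xFFFF = 0xFE97.

FE97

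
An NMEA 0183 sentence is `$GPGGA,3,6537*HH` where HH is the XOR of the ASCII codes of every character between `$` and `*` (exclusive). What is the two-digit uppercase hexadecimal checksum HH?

XOR the ASCII codes of the payload characters:
  'G' = 0x47 → acc = 0x47
  'P' = 0x50 → acc = 0x17
  'G' = 0x47 → acc = 0x50
  'G' = 0x47 → acc = 0x17
  'A' = 0x41 → acc = 0x56
  ',' = 0x2C → acc = 0x7A
  '3' = 0x33 → acc = 0x49
  ',' = 0x2C → acc = 0x65
  '6' = 0x36 → acc = 0x53
  '5' = 0x35 → acc = 0x66
  '3' = 0x33 → acc = 0x55
  '7' = 0x37 → acc = 0x62
Checksum = 0x62.

62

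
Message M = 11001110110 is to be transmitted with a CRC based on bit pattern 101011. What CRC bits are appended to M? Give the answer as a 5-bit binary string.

Append 5 zeros: 1100111011000000. Divide by 101011 (XOR where the leading bit is 1):
  pos 0: 110011 XOR 101011 = 011000
  pos 1: 110001 XOR 101011 = 011010
  pos 2: 110100 XOR 101011 = 011111
  pos 3: 111111 XOR 101011 = 010100
  pos 4: 101001 XOR 101011 = 000010
  pos 8: 100000 XOR 101011 = 001011
  pos 10: 101100 XOR 101011 = 000111
Remainder (last 5 bits) = 00111. This is the CRC / FCS.

00111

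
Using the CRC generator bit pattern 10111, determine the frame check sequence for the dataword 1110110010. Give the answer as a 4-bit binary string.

1010

Append 4 zeros: 11101100100000. Divide by 10111 (XOR where the leading bit is 1):
  pos 0: 11101 XOR 10111 = 01010
  pos 1: 10101 XOR 10111 = 00010
  pos 4: 10001 XOR 10111 = 00110
  pos 6: 11000 XOR 10111 = 01111
  pos 7: 11110 XOR 10111 = 01001
  pos 8: 10010 XOR 10111 = 00101
Remainder (last 4 bits) = 1010. This is the CRC / FCS.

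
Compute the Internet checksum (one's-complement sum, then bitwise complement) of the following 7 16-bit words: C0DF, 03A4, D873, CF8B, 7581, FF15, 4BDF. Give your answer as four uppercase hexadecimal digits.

D305

One's-complement addition (fold any carry out of bit 15 back into bit 0):
  0xC0DF + 0x03A4 = 0x0C483
  0xC483 + 0xD873 = 0x19CF6 → wrap carry → 0x9CF7
  0x9CF7 + 0xCF8B = 0x16C82 → wrap carry → 0x6C83
  0x6C83 + 0x7581 = 0x0E204
  0xE204 + 0xFF15 = 0x1E119 → wrap carry → 0xE11A
  0xE11A + 0x4BDF = 0x12CF9 → wrap carry → 0x2CFA
One's-complement sum = 0x2CFA.
Checksum = ~0x2CFA & 0xFFFF = 0xD305.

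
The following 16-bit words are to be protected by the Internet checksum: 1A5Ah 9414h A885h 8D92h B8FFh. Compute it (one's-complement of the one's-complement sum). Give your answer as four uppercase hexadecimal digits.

One's-complement addition (fold any carry out of bit 15 back into bit 0):
  0x1A5A + 0x9414 = 0x0AE6E
  0xAE6E + 0xA885 = 0x156F3 → wrap carry → 0x56F4
  0x56F4 + 0x8D92 = 0x0E486
  0xE486 + 0xB8FF = 0x19D85 → wrap carry → 0x9D86
One's-complement sum = 0x9D86.
Checksum = ~0x9D86 & 0xFFFF = 0x6279.

6279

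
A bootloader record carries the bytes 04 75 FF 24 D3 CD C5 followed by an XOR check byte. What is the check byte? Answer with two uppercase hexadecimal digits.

XOR the bytes together:
  start with 0x04
  0x04 ⊕ 0x75 = 0x71
  0x71 ⊕ 0xFF = 0x8E
  0x8E ⊕ 0x24 = 0xAA
  0xAA ⊕ 0xD3 = 0x79
  0x79 ⊕ 0xCD = 0xB4
  0xB4 ⊕ 0xC5 = 0x71

71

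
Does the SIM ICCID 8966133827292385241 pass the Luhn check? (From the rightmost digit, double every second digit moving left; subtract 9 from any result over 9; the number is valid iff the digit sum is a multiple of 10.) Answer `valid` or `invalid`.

invalid

From the right, keep odd positions and double even positions (subtract 9 from any doubled value over 9):
  doubled (positions 2,4,...): 8 1 6 9 5 7 6 3 9 → sum 54
  kept (positions 1,3,...): 1 2 8 2 2 2 3 1 6 8 → sum 35
Total = 89.
89 mod 10 = 9, so the number is invalid.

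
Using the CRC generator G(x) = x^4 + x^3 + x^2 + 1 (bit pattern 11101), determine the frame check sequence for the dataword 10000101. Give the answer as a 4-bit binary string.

Append 4 zeros: 100001010000. Divide by 11101 (XOR where the leading bit is 1):
  pos 0: 10000 XOR 11101 = 01101
  pos 1: 11011 XOR 11101 = 00110
  pos 3: 11001 XOR 11101 = 00100
  pos 5: 10000 XOR 11101 = 01101
  pos 6: 11010 XOR 11101 = 00111
Remainder (last 4 bits) = 1110. This is the CRC / FCS.

1110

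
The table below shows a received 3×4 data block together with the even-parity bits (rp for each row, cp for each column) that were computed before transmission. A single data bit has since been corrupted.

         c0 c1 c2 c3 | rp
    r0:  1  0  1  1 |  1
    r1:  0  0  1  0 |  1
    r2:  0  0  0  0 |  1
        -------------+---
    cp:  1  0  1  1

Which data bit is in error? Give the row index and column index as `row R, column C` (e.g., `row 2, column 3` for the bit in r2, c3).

Recompute each row's even parity and compare to rp:
  r0: data parity 1, sent rp 1 → ok
  r1: data parity 1, sent rp 1 → ok
  r2: data parity 0, sent rp 1 → mismatch
Recompute each column's even parity and compare to cp:
  c0: data parity 1, sent cp 1 → ok
  c1: data parity 0, sent cp 0 → ok
  c2: data parity 0, sent cp 1 → mismatch
  c3: data parity 1, sent cp 1 → ok
Exactly one row (r2) and one column (c2) fail → the flipped bit is at their intersection.

row 2, column 2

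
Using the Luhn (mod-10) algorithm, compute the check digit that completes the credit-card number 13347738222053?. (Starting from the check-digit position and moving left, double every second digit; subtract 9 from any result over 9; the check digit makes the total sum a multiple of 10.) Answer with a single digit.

1

Partial digits right→left: 3 5 0 2 2 2 8 3 7 7 4 3 3 1
Double every second digit counting from the check-digit position (so the 1st, 3rd, 5th, ... of the partial from the right).
  doubled (with −9 where >9): 6 0 4 7 5 8 6 → sum 36
  kept as-is: 5 2 2 3 7 3 1 → sum 23
Total = 36 + 23 = 59.
Check digit = (10 − (59 mod 10)) mod 10 = 1.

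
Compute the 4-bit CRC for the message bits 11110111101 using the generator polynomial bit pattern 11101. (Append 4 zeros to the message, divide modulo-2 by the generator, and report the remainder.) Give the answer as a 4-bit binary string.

0001

Append 4 zeros: 111101111010000. Divide by 11101 (XOR where the leading bit is 1):
  pos 0: 11110 XOR 11101 = 00011
  pos 3: 11111 XOR 11101 = 00010
  pos 6: 10101 XOR 11101 = 01000
  pos 7: 10000 XOR 11101 = 01101
  pos 8: 11010 XOR 11101 = 00111
  pos 10: 11100 XOR 11101 = 00001
Remainder (last 4 bits) = 0001. This is the CRC / FCS.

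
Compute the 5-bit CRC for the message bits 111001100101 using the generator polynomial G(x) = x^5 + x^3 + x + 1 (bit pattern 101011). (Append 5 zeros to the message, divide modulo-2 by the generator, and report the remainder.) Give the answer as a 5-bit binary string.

Append 5 zeros: 11100110010100000. Divide by 101011 (XOR where the leading bit is 1):
  pos 0: 111001 XOR 101011 = 010010
  pos 1: 100101 XOR 101011 = 001110
  pos 3: 111000 XOR 101011 = 010011
  pos 4: 100111 XOR 101011 = 001100
  pos 6: 110001 XOR 101011 = 011010
  pos 7: 110100 XOR 101011 = 011111
  pos 8: 111110 XOR 101011 = 010101
  pos 9: 101010 XOR 101011 = 000001
Remainder (last 5 bits) = 00100. This is the CRC / FCS.

00100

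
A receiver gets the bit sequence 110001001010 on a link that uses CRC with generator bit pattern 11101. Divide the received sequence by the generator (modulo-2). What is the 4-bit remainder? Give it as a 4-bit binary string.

0001

Modulo-2 division of 110001001010 by 11101:
  pos 0: 11000 XOR 11101 = 00101
  pos 2: 10110 XOR 11101 = 01011
  pos 3: 10110 XOR 11101 = 01011
  pos 4: 10111 XOR 11101 = 01010
  pos 5: 10100 XOR 11101 = 01001
  pos 6: 10011 XOR 11101 = 01110
  pos 7: 11100 XOR 11101 = 00001
Remainder = 0001 (nonzero — an error is detected).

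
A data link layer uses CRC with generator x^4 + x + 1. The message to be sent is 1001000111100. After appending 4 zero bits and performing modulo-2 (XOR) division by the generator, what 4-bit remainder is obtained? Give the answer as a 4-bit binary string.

0111

Append 4 zeros: 10010001111000000. Divide by 10011 (XOR where the leading bit is 1):
  pos 0: 10010 XOR 10011 = 00001
  pos 4: 10011 XOR 10011 = 00000
  pos 9: 11000 XOR 10011 = 01011
  pos 10: 10110 XOR 10011 = 00101
  pos 12: 10100 XOR 10011 = 00111
Remainder (last 4 bits) = 0111. This is the CRC / FCS.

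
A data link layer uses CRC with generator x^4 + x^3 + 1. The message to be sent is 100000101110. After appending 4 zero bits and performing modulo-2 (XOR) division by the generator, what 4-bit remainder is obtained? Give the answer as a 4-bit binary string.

0111

Append 4 zeros: 1000001011100000. Divide by 11001 (XOR where the leading bit is 1):
  pos 0: 10000 XOR 11001 = 01001
  pos 1: 10010 XOR 11001 = 01011
  pos 2: 10111 XOR 11001 = 01110
  pos 3: 11100 XOR 11001 = 00101
  pos 5: 10111 XOR 11001 = 01110
  pos 6: 11101 XOR 11001 = 00100
  pos 8: 10000 XOR 11001 = 01001
  pos 9: 10010 XOR 11001 = 01011
  pos 10: 10110 XOR 11001 = 01111
  pos 11: 11110 XOR 11001 = 00111
Remainder (last 4 bits) = 0111. This is the CRC / FCS.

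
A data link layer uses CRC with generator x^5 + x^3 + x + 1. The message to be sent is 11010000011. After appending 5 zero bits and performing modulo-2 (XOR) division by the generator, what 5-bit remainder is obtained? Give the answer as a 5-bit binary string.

10011

Append 5 zeros: 1101000001100000. Divide by 101011 (XOR where the leading bit is 1):
  pos 0: 110100 XOR 101011 = 011111
  pos 1: 111110 XOR 101011 = 010101
  pos 2: 101010 XOR 101011 = 000001
  pos 7: 101100 XOR 101011 = 000111
  pos 10: 111000 XOR 101011 = 010011
Remainder (last 5 bits) = 10011. This is the CRC / FCS.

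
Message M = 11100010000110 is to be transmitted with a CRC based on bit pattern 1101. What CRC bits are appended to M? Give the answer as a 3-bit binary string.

110

Append 3 zeros: 11100010000110000. Divide by 1101 (XOR where the leading bit is 1):
  pos 0: 1110 XOR 1101 = 0011
  pos 2: 1100 XOR 1101 = 0001
  pos 5: 1100 XOR 1101 = 0001
  pos 8: 1001 XOR 1101 = 0100
  pos 9: 1001 XOR 1101 = 0100
  pos 10: 1000 XOR 1101 = 0101
  pos 11: 1010 XOR 1101 = 0111
  pos 12: 1110 XOR 1101 = 0011
Remainder (last 3 bits) = 110. This is the CRC / FCS.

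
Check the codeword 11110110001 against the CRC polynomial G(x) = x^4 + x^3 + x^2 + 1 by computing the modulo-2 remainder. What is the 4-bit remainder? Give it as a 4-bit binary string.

0100

Modulo-2 division of 11110110001 by 11101:
  pos 0: 11110 XOR 11101 = 00011
  pos 3: 11110 XOR 11101 = 00011
  pos 6: 11001 XOR 11101 = 00100
Remainder = 0100 (nonzero — an error is detected).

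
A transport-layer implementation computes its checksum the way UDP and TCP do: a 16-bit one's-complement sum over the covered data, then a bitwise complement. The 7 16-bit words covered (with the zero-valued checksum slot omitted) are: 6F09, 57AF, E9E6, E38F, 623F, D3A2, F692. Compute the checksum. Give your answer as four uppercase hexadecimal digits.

One's-complement addition (fold any carry out of bit 15 back into bit 0):
  0x6F09 + 0x57AF = 0x0C6B8
  0xC6B8 + 0xE9E6 = 0x1B09E → wrap carry → 0xB09F
  0xB09F + 0xE38F = 0x1942E → wrap carry → 0x942F
  0x942F + 0x623F = 0x0F66E
  0xF66E + 0xD3A2 = 0x1CA10 → wrap carry → 0xCA11
  0xCA11 + 0xF692 = 0x1C0A3 → wrap carry → 0xC0A4
One's-complement sum = 0xC0A4.
Checksum = ~0xC0A4 & 0xFFFF = 0x3F5B.

3F5B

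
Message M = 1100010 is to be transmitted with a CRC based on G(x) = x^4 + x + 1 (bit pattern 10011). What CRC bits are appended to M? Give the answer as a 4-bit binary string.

Append 4 zeros: 11000100000. Divide by 10011 (XOR where the leading bit is 1):
  pos 0: 11000 XOR 10011 = 01011
  pos 1: 10111 XOR 10011 = 00100
  pos 3: 10000 XOR 10011 = 00011
  pos 6: 11000 XOR 10011 = 01011
Remainder (last 4 bits) = 1011. This is the CRC / FCS.

1011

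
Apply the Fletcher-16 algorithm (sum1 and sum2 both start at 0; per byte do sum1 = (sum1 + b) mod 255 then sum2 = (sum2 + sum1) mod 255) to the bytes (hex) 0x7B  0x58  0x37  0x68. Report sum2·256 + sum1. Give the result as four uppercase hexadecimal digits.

Running sums (mod 255):
  after byte 0 (0x7B): sum1=123, sum2=123
  after byte 1 (0x58): sum1=211, sum2=79
  after byte 2 (0x37): sum1=11, sum2=90
  after byte 3 (0x68): sum1=115, sum2=205
Checksum = sum2·256 + sum1 = 205·256 + 115 = 52595 = 0xCD73.

CD73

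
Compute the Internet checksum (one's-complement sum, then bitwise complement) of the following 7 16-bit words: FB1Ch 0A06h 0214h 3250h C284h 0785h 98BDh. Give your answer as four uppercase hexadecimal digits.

63B1

One's-complement addition (fold any carry out of bit 15 back into bit 0):
  0xFB1C + 0x0A06 = 0x10522 → wrap carry → 0x0523
  0x0523 + 0x0214 = 0x00737
  0x0737 + 0x3250 = 0x03987
  0x3987 + 0xC284 = 0x0FC0B
  0xFC0B + 0x0785 = 0x10390 → wrap carry → 0x0391
  0x0391 + 0x98BD = 0x09C4E
One's-complement sum = 0x9C4E.
Checksum = ~0x9C4E & 0xFFFF = 0x63B1.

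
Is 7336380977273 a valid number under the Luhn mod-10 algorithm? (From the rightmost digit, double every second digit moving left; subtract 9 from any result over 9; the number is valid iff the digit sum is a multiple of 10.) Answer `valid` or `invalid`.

From the right, keep odd positions and double even positions (subtract 9 from any doubled value over 9):
  doubled (positions 2,4,...): 5 5 9 7 3 6 → sum 35
  kept (positions 1,3,...): 3 2 7 0 3 3 7 → sum 25
Total = 60.
60 mod 10 = 0, so the number is valid.

valid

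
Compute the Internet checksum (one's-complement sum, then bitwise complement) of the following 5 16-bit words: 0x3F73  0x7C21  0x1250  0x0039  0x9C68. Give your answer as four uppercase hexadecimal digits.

One's-complement addition (fold any carry out of bit 15 back into bit 0):
  0x3F73 + 0x7C21 = 0x0BB94
  0xBB94 + 0x1250 = 0x0CDE4
  0xCDE4 + 0x0039 = 0x0CE1D
  0xCE1D + 0x9C68 = 0x16A85 → wrap carry → 0x6A86
One's-complement sum = 0x6A86.
Checksum = ~0x6A86 & 0xFFFF = 0x9579.

9579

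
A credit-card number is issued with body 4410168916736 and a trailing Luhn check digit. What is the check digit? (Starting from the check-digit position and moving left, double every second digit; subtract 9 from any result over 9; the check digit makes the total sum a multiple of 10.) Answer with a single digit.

3

Partial digits right→left: 6 3 7 6 1 9 8 6 1 0 1 4 4
Double every second digit counting from the check-digit position (so the 1st, 3rd, 5th, ... of the partial from the right).
  doubled (with −9 where >9): 3 5 2 7 2 2 8 → sum 29
  kept as-is: 3 6 9 6 0 4 → sum 28
Total = 29 + 28 = 57.
Check digit = (10 − (57 mod 10)) mod 10 = 3.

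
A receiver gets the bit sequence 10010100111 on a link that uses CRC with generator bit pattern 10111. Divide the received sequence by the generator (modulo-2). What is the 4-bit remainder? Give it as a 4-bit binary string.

Modulo-2 division of 10010100111 by 10111:
  pos 0: 10010 XOR 10111 = 00101
  pos 2: 10110 XOR 10111 = 00001
  pos 6: 10111 XOR 10111 = 00000
Remainder = 0000 (zero — the frame passes the CRC check).

0000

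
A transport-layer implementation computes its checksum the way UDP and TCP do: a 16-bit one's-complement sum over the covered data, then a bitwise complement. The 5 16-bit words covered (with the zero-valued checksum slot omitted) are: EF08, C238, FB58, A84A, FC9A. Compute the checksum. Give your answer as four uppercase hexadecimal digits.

One's-complement addition (fold any carry out of bit 15 back into bit 0):
  0xEF08 + 0xC238 = 0x1B140 → wrap carry → 0xB141
  0xB141 + 0xFB58 = 0x1AC99 → wrap carry → 0xAC9A
  0xAC9A + 0xA84A = 0x154E4 → wrap carry → 0x54E5
  0x54E5 + 0xFC9A = 0x1517F → wrap carry → 0x5180
One's-complement sum = 0x5180.
Checksum = ~0x5180 & 0xFFFF = 0xAE7F.

AE7F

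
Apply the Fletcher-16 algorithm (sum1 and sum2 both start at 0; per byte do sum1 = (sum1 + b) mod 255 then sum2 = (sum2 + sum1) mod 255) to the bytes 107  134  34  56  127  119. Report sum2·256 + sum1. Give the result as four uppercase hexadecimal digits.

CC43

Running sums (mod 255):
  after byte 0 (107): sum1=107, sum2=107
  after byte 1 (134): sum1=241, sum2=93
  after byte 2 (34): sum1=20, sum2=113
  after byte 3 (56): sum1=76, sum2=189
  after byte 4 (127): sum1=203, sum2=137
  after byte 5 (119): sum1=67, sum2=204
Checksum = sum2·256 + sum1 = 204·256 + 67 = 52291 = 0xCC43.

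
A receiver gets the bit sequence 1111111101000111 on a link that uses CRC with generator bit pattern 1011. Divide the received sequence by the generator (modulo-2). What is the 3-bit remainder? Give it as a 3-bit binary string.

000

Modulo-2 division of 1111111101000111 by 1011:
  pos 0: 1111 XOR 1011 = 0100
  pos 1: 1001 XOR 1011 = 0010
  pos 3: 1011 XOR 1011 = 0000
  pos 7: 1010 XOR 1011 = 0001
  pos 10: 1001 XOR 1011 = 0010
  pos 12: 1011 XOR 1011 = 0000
Remainder = 000 (zero — the frame passes the CRC check).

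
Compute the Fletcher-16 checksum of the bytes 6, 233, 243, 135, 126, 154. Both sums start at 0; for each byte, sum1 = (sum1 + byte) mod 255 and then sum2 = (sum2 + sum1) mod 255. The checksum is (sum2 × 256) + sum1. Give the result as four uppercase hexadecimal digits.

B384

Running sums (mod 255):
  after byte 0 (6): sum1=6, sum2=6
  after byte 1 (233): sum1=239, sum2=245
  after byte 2 (243): sum1=227, sum2=217
  after byte 3 (135): sum1=107, sum2=69
  after byte 4 (126): sum1=233, sum2=47
  after byte 5 (154): sum1=132, sum2=179
Checksum = sum2·256 + sum1 = 179·256 + 132 = 45956 = 0xB384.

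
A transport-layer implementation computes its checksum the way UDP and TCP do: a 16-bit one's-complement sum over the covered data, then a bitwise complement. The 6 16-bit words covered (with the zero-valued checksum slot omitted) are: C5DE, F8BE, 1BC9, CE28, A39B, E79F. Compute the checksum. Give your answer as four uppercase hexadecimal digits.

CC34

One's-complement addition (fold any carry out of bit 15 back into bit 0):
  0xC5DE + 0xF8BE = 0x1BE9C → wrap carry → 0xBE9D
  0xBE9D + 0x1BC9 = 0x0DA66
  0xDA66 + 0xCE28 = 0x1A88E → wrap carry → 0xA88F
  0xA88F + 0xA39B = 0x14C2A → wrap carry → 0x4C2B
  0x4C2B + 0xE79F = 0x133CA → wrap carry → 0x33CB
One's-complement sum = 0x33CB.
Checksum = ~0x33CB & 0xFFFF = 0xCC34.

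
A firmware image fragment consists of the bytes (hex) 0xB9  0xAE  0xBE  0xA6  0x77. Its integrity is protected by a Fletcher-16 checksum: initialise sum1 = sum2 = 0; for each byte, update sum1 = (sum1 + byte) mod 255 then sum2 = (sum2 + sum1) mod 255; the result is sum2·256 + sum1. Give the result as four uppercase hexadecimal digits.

Running sums (mod 255):
  after byte 0 (0xB9): sum1=185, sum2=185
  after byte 1 (0xAE): sum1=104, sum2=34
  after byte 2 (0xBE): sum1=39, sum2=73
  after byte 3 (0xA6): sum1=205, sum2=23
  after byte 4 (0x77): sum1=69, sum2=92
Checksum = sum2·256 + sum1 = 92·256 + 69 = 23621 = 0x5C45.

5C45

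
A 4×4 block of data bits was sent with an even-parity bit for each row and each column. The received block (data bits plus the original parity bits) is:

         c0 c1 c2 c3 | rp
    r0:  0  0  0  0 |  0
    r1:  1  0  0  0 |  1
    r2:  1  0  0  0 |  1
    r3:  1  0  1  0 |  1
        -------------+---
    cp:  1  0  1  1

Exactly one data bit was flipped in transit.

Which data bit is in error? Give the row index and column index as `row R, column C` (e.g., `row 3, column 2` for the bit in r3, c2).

Recompute each row's even parity and compare to rp:
  r0: data parity 0, sent rp 0 → ok
  r1: data parity 1, sent rp 1 → ok
  r2: data parity 1, sent rp 1 → ok
  r3: data parity 0, sent rp 1 → mismatch
Recompute each column's even parity and compare to cp:
  c0: data parity 1, sent cp 1 → ok
  c1: data parity 0, sent cp 0 → ok
  c2: data parity 1, sent cp 1 → ok
  c3: data parity 0, sent cp 1 → mismatch
Exactly one row (r3) and one column (c3) fail → the flipped bit is at their intersection.

row 3, column 3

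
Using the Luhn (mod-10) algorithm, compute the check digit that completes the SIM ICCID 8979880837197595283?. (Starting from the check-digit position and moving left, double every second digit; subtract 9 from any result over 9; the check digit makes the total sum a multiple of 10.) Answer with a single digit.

Partial digits right→left: 3 8 2 5 9 5 7 9 1 7 3 8 0 8 8 9 7 9 8
Double every second digit counting from the check-digit position (so the 1st, 3rd, 5th, ... of the partial from the right).
  doubled (with −9 where >9): 6 4 9 5 2 6 0 7 5 7 → sum 51
  kept as-is: 8 5 5 9 7 8 8 9 9 → sum 68
Total = 51 + 68 = 119.
Check digit = (10 − (119 mod 10)) mod 10 = 1.

1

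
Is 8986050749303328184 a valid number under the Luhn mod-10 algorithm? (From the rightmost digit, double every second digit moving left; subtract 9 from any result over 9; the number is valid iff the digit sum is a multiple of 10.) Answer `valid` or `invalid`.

From the right, keep odd positions and double even positions (subtract 9 from any doubled value over 9):
  doubled (positions 2,4,...): 7 7 6 0 9 5 1 3 9 → sum 47
  kept (positions 1,3,...): 4 1 2 3 3 4 0 0 8 8 → sum 33
Total = 80.
80 mod 10 = 0, so the number is valid.

valid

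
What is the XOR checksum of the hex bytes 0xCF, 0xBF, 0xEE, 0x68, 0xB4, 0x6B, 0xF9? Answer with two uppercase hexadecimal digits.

XOR the bytes together:
  start with 0xCF
  0xCF ⊕ 0xBF = 0x70
  0x70 ⊕ 0xEE = 0x9E
  0x9E ⊕ 0x68 = 0xF6
  0xF6 ⊕ 0xB4 = 0x42
  0x42 ⊕ 0x6B = 0x29
  0x29 ⊕ 0xF9 = 0xD0

D0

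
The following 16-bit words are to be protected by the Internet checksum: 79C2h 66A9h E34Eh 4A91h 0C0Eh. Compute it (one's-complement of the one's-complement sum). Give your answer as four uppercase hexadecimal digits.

One's-complement addition (fold any carry out of bit 15 back into bit 0):
  0x79C2 + 0x66A9 = 0x0E06B
  0xE06B + 0xE34E = 0x1C3B9 → wrap carry → 0xC3BA
  0xC3BA + 0x4A91 = 0x10E4B → wrap carry → 0x0E4C
  0x0E4C + 0x0C0E = 0x01A5A
One's-complement sum = 0x1A5A.
Checksum = ~0x1A5A & 0xFFFF = 0xE5A5.

E5A5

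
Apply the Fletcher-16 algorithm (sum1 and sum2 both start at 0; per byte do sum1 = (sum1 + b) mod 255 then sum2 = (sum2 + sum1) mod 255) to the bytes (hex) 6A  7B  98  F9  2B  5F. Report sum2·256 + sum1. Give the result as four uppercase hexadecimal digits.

Running sums (mod 255):
  after byte 0 (6A): sum1=106, sum2=106
  after byte 1 (7B): sum1=229, sum2=80
  after byte 2 (98): sum1=126, sum2=206
  after byte 3 (F9): sum1=120, sum2=71
  after byte 4 (2B): sum1=163, sum2=234
  after byte 5 (5F): sum1=3, sum2=237
Checksum = sum2·256 + sum1 = 237·256 + 3 = 60675 = 0xED03.

ED03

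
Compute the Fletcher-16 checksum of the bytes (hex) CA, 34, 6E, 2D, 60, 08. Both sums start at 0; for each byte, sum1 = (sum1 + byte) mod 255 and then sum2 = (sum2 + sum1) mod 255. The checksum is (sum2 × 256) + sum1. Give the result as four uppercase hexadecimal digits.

CF03

Running sums (mod 255):
  after byte 0 (CA): sum1=202, sum2=202
  after byte 1 (34): sum1=254, sum2=201
  after byte 2 (6E): sum1=109, sum2=55
  after byte 3 (2D): sum1=154, sum2=209
  after byte 4 (60): sum1=250, sum2=204
  after byte 5 (08): sum1=3, sum2=207
Checksum = sum2·256 + sum1 = 207·256 + 3 = 52995 = 0xCF03.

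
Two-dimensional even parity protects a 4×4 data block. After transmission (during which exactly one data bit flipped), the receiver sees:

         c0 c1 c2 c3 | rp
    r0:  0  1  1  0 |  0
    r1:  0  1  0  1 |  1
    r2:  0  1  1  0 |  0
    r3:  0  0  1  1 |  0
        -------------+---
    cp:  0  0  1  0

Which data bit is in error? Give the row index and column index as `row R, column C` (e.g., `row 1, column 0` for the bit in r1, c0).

row 1, column 1

Recompute each row's even parity and compare to rp:
  r0: data parity 0, sent rp 0 → ok
  r1: data parity 0, sent rp 1 → mismatch
  r2: data parity 0, sent rp 0 → ok
  r3: data parity 0, sent rp 0 → ok
Recompute each column's even parity and compare to cp:
  c0: data parity 0, sent cp 0 → ok
  c1: data parity 1, sent cp 0 → mismatch
  c2: data parity 1, sent cp 1 → ok
  c3: data parity 0, sent cp 0 → ok
Exactly one row (r1) and one column (c1) fail → the flipped bit is at their intersection.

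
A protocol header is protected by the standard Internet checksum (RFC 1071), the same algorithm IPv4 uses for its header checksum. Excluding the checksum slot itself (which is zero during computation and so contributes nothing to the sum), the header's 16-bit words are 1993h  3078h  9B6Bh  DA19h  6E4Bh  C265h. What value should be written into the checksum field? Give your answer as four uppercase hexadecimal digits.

0FBE

One's-complement addition (fold any carry out of bit 15 back into bit 0):
  0x1993 + 0x3078 = 0x04A0B
  0x4A0B + 0x9B6B = 0x0E576
  0xE576 + 0xDA19 = 0x1BF8F → wrap carry → 0xBF90
  0xBF90 + 0x6E4B = 0x12DDB → wrap carry → 0x2DDC
  0x2DDC + 0xC265 = 0x0F041
One's-complement sum = 0xF041.
Checksum = ~0xF041 & 0xFFFF = 0x0FBE.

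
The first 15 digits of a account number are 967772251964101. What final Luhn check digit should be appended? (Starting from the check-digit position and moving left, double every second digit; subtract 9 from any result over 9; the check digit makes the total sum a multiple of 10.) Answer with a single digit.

Partial digits right→left: 1 0 1 4 6 9 1 5 2 2 7 7 7 6 9
Double every second digit counting from the check-digit position (so the 1st, 3rd, 5th, ... of the partial from the right).
  doubled (with −9 where >9): 2 2 3 2 4 5 5 9 → sum 32
  kept as-is: 0 4 9 5 2 7 6 → sum 33
Total = 32 + 33 = 65.
Check digit = (10 − (65 mod 10)) mod 10 = 5.

5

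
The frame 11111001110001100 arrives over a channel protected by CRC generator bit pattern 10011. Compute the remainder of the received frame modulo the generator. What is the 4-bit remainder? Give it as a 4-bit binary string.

Modulo-2 division of 11111001110001100 by 10011:
  pos 0: 11111 XOR 10011 = 01100
  pos 1: 11000 XOR 10011 = 01011
  pos 2: 10110 XOR 10011 = 00101
  pos 4: 10111 XOR 10011 = 00100
  pos 6: 10010 XOR 10011 = 00001
  pos 10: 10011 XOR 10011 = 00000
Remainder = 0000 (zero — the frame passes the CRC check).

0000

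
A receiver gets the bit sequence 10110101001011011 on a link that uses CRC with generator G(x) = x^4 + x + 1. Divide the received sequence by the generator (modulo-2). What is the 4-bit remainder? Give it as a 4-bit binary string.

Modulo-2 division of 10110101001011011 by 10011:
  pos 0: 10110 XOR 10011 = 00101
  pos 2: 10110 XOR 10011 = 00101
  pos 4: 10110 XOR 10011 = 00101
  pos 6: 10101 XOR 10011 = 00110
  pos 8: 11001 XOR 10011 = 01010
  pos 9: 10101 XOR 10011 = 00110
  pos 11: 11001 XOR 10011 = 01010
  pos 12: 10101 XOR 10011 = 00110
Remainder = 0110 (nonzero — an error is detected).

0110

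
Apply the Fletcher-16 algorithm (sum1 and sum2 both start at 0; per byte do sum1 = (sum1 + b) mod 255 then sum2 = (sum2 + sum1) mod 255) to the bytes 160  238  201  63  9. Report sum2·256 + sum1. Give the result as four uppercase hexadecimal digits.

C3A1

Running sums (mod 255):
  after byte 0 (160): sum1=160, sum2=160
  after byte 1 (238): sum1=143, sum2=48
  after byte 2 (201): sum1=89, sum2=137
  after byte 3 (63): sum1=152, sum2=34
  after byte 4 (9): sum1=161, sum2=195
Checksum = sum2·256 + sum1 = 195·256 + 161 = 50081 = 0xC3A1.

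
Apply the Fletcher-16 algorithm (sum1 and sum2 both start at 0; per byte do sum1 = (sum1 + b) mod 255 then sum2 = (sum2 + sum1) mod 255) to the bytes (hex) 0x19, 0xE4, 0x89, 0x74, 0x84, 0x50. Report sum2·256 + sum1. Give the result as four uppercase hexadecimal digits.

Running sums (mod 255):
  after byte 0 (0x19): sum1=25, sum2=25
  after byte 1 (0xE4): sum1=253, sum2=23
  after byte 2 (0x89): sum1=135, sum2=158
  after byte 3 (0x74): sum1=251, sum2=154
  after byte 4 (0x84): sum1=128, sum2=27
  after byte 5 (0x50): sum1=208, sum2=235
Checksum = sum2·256 + sum1 = 235·256 + 208 = 60368 = 0xEBD0.

EBD0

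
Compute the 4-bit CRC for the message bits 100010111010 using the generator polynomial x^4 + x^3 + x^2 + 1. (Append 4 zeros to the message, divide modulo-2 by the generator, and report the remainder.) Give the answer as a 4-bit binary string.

Append 4 zeros: 1000101110100000. Divide by 11101 (XOR where the leading bit is 1):
  pos 0: 10001 XOR 11101 = 01100
  pos 1: 11000 XOR 11101 = 00101
  pos 3: 10111 XOR 11101 = 01010
  pos 4: 10101 XOR 11101 = 01000
  pos 5: 10000 XOR 11101 = 01101
  pos 6: 11011 XOR 11101 = 00110
  pos 8: 11000 XOR 11101 = 00101
  pos 10: 10100 XOR 11101 = 01001
  pos 11: 10010 XOR 11101 = 01111
Remainder (last 4 bits) = 1111. This is the CRC / FCS.

1111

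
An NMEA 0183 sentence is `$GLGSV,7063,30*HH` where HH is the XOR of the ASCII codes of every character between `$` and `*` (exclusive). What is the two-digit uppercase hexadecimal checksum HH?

XOR the ASCII codes of the payload characters:
  'G' = 0x47 → acc = 0x47
  'L' = 0x4C → acc = 0x0B
  'G' = 0x47 → acc = 0x4C
  'S' = 0x53 → acc = 0x1F
  'V' = 0x56 → acc = 0x49
  ',' = 0x2C → acc = 0x65
  '7' = 0x37 → acc = 0x52
  '0' = 0x30 → acc = 0x62
  '6' = 0x36 → acc = 0x54
  '3' = 0x33 → acc = 0x67
  ',' = 0x2C → acc = 0x4B
  '3' = 0x33 → acc = 0x78
  '0' = 0x30 → acc = 0x48
Checksum = 0x48.

48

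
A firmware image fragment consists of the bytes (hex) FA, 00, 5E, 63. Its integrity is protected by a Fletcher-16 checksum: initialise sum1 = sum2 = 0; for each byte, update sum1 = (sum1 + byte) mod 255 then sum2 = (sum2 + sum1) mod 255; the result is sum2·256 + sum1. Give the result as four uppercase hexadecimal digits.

Running sums (mod 255):
  after byte 0 (FA): sum1=250, sum2=250
  after byte 1 (00): sum1=250, sum2=245
  after byte 2 (5E): sum1=89, sum2=79
  after byte 3 (63): sum1=188, sum2=12
Checksum = sum2·256 + sum1 = 12·256 + 188 = 3260 = 0x0CBC.

0CBC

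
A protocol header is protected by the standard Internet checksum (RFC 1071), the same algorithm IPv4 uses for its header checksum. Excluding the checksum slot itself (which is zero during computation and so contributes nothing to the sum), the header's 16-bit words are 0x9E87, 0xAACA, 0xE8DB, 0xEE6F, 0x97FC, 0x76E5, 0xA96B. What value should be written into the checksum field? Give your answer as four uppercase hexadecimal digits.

One's-complement addition (fold any carry out of bit 15 back into bit 0):
  0x9E87 + 0xAACA = 0x14951 → wrap carry → 0x4952
  0x4952 + 0xE8DB = 0x1322D → wrap carry → 0x322E
  0x322E + 0xEE6F = 0x1209D → wrap carry → 0x209E
  0x209E + 0x97FC = 0x0B89A
  0xB89A + 0x76E5 = 0x12F7F → wrap carry → 0x2F80
  0x2F80 + 0xA96B = 0x0D8EB
One's-complement sum = 0xD8EB.
Checksum = ~0xD8EB & 0xFFFF = 0x2714.

2714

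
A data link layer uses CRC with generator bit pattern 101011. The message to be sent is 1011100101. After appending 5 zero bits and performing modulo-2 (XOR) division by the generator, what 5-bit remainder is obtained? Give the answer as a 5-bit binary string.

Append 5 zeros: 101110010100000. Divide by 101011 (XOR where the leading bit is 1):
  pos 0: 101110 XOR 101011 = 000101
  pos 3: 101010 XOR 101011 = 000001
  pos 8: 110000 XOR 101011 = 011011
  pos 9: 110110 XOR 101011 = 011101
Remainder (last 5 bits) = 11101. This is the CRC / FCS.

11101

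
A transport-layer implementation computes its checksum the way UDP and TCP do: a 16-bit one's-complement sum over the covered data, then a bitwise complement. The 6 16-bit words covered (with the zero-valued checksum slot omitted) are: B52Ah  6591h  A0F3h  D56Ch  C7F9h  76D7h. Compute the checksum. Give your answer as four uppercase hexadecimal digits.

One's-complement addition (fold any carry out of bit 15 back into bit 0):
  0xB52A + 0x6591 = 0x11ABB → wrap carry → 0x1ABC
  0x1ABC + 0xA0F3 = 0x0BBAF
  0xBBAF + 0xD56C = 0x1911B → wrap carry → 0x911C
  0x911C + 0xC7F9 = 0x15915 → wrap carry → 0x5916
  0x5916 + 0x76D7 = 0x0CFED
One's-complement sum = 0xCFED.
Checksum = ~0xCFED & 0xFFFF = 0x3012.

3012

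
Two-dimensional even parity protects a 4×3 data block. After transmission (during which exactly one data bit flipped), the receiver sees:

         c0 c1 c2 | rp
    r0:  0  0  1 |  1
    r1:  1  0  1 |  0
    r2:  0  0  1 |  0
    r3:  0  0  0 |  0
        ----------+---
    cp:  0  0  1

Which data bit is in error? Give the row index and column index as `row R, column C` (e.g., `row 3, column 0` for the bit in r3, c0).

row 2, column 0

Recompute each row's even parity and compare to rp:
  r0: data parity 1, sent rp 1 → ok
  r1: data parity 0, sent rp 0 → ok
  r2: data parity 1, sent rp 0 → mismatch
  r3: data parity 0, sent rp 0 → ok
Recompute each column's even parity and compare to cp:
  c0: data parity 1, sent cp 0 → mismatch
  c1: data parity 0, sent cp 0 → ok
  c2: data parity 1, sent cp 1 → ok
Exactly one row (r2) and one column (c0) fail → the flipped bit is at their intersection.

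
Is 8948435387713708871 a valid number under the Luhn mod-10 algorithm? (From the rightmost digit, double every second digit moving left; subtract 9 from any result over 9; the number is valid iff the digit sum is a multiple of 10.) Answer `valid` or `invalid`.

From the right, keep odd positions and double even positions (subtract 9 from any doubled value over 9):
  doubled (positions 2,4,...): 5 7 5 2 5 6 6 7 9 → sum 52
  kept (positions 1,3,...): 1 8 0 3 7 8 5 4 4 8 → sum 48
Total = 100.
100 mod 10 = 0, so the number is valid.

valid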